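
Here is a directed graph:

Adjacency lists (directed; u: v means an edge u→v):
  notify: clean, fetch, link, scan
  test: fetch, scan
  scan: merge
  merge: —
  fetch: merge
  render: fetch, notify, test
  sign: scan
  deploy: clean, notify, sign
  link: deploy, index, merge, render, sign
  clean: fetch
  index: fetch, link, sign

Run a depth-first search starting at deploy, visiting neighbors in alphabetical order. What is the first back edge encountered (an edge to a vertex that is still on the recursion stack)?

DFS from deploy (visiting neighbors in alphabetical order); mark gray on enter, black on exit:
deploy gray
  clean gray
    fetch gray
      merge gray
      merge black
    fetch black
  clean black
  notify gray
    notify→clean: clean black — skip
    notify→fetch: fetch black — skip
    link gray
      link→deploy: deploy is gray → back edge
First back edge: link → deploy.

link->deploy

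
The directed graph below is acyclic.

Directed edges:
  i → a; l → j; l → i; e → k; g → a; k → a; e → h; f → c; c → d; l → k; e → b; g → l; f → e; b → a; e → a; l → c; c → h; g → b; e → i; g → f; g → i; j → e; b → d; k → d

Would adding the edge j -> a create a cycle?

Adding j→a creates a cycle iff a can already reach j.
Explore from a: no path reaches j. The graph stays acyclic.

No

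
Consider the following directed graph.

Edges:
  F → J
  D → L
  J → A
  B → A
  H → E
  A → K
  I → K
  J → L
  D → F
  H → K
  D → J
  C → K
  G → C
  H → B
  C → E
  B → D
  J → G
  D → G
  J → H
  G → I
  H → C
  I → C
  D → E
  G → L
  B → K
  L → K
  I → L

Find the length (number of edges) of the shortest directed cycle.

4

For each vertex v, BFS finds the shortest path from v back to v.
The shortest such closed walk is D → J → H → B → D, length 4.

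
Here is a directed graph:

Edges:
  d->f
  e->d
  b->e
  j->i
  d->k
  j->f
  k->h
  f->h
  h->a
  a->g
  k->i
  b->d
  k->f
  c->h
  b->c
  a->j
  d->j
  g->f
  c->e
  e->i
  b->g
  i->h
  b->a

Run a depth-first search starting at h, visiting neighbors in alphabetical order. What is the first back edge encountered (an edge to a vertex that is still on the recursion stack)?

DFS from h (visiting neighbors in alphabetical order); mark gray on enter, black on exit:
h gray
  a gray
    g gray
      f gray
        f→h: h is gray → back edge
First back edge: f → h.

f->h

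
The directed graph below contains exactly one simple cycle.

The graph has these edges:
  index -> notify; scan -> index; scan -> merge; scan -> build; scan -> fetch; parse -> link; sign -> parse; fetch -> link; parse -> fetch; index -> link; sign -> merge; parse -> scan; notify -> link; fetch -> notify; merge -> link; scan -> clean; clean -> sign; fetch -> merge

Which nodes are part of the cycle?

DFS with gray/black marking from parse:
parse gray
  scan gray
    index gray
      link gray
      link black
      notify gray
        notify→link: link black — skip
      notify black
    index black
    fetch gray
      merge gray
        merge→link: link black — skip
      merge black
      fetch→link: link black — skip
      fetch→notify: notify black — skip
    fetch black
    clean gray
      sign gray
        sign→merge: merge black — skip
        sign→parse: parse is gray → back edge
Back edge closes the cycle parse → scan → clean → sign → parse; its vertices are {scan, sign, clean, parse}.

scan, sign, clean, parse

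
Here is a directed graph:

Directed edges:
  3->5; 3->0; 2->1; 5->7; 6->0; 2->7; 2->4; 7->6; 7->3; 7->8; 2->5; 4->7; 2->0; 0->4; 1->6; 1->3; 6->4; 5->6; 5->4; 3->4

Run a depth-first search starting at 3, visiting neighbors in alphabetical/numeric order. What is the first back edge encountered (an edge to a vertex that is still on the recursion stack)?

DFS from 3 (visiting neighbors in alphabetical/numeric order); mark gray on enter, black on exit:
3 gray
  0 gray
    4 gray
      7 gray
        7→3: 3 is gray → back edge
First back edge: 7 → 3.

7->3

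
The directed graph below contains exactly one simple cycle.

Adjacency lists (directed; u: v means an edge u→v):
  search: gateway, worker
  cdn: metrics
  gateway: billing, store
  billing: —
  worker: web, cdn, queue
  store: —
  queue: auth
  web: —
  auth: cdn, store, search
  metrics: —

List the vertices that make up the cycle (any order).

auth, queue, search, worker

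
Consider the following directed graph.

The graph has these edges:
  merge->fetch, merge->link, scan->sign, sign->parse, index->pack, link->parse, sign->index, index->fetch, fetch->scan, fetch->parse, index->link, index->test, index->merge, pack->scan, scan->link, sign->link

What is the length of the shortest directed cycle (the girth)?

For each vertex v, BFS finds the shortest path from v back to v.
The shortest such closed walk is index → fetch → scan → sign → index, length 4.

4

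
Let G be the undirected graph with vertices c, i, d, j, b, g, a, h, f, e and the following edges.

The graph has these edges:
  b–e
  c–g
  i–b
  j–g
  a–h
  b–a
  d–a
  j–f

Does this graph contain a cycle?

No

DFS, tracking each vertex's parent; an edge to a visited non-parent vertex closes a cycle.
Start from f:
visit f (parent –)
  visit j (parent f)
    j–f: parent, skip
    visit g (parent j)
      visit c (parent g)
        c–g: parent, skip
      g–j: parent, skip
visit i (parent –)
  visit b (parent i)
    b–i: parent, skip
    visit a (parent b)
      a–b: parent, skip
      visit d (parent a)
        d–a: parent, skip
      visit h (parent a)
        h–a: parent, skip
    visit e (parent b)
      e–b: parent, skip
No non-parent visited neighbor found — the graph is a forest.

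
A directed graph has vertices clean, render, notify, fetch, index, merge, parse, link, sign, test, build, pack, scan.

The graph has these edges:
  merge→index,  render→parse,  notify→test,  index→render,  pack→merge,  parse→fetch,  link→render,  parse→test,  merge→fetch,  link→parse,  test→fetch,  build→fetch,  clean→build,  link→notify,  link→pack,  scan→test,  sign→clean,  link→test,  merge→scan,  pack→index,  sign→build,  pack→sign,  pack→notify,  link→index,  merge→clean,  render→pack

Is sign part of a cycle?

No

sign lies on a cycle iff there is a path from sign back to itself.
Exploring from sign, it never reaches itself; equivalently, its strongly connected component is a singleton.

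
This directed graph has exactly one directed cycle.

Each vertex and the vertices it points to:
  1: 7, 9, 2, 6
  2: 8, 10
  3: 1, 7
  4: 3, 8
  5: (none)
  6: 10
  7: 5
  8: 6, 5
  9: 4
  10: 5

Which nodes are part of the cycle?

1, 3, 4, 9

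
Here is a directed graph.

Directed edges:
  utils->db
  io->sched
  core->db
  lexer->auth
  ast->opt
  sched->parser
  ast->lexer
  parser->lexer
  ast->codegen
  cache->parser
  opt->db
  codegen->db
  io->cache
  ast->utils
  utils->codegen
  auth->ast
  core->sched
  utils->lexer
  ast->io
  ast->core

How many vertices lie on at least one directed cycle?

9

A vertex is on a directed cycle iff it belongs to a strongly connected component of size ≥ 2 (or has a self-loop).
The vertices on cycles are {io, ast, auth, core, cache, lexer, sched, utils, parser} — 9 in total.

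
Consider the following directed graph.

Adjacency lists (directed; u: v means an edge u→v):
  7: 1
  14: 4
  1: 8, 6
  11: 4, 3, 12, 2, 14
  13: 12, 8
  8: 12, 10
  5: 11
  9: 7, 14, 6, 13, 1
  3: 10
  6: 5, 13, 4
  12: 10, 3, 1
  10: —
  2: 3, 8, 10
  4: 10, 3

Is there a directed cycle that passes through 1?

1 is on a cycle iff 1 can reach itself via ≥1 edge.
1 → 8 → 12 → 1 — yes.

Yes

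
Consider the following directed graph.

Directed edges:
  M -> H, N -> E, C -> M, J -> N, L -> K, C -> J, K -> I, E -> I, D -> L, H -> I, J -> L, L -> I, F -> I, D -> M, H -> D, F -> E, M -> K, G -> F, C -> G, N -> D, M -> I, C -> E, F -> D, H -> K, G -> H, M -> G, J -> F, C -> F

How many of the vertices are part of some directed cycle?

A vertex is on a directed cycle iff it belongs to a strongly connected component of size ≥ 2 (or has a self-loop).
The vertices on cycles are {D, F, G, H, M} — 5 in total.

5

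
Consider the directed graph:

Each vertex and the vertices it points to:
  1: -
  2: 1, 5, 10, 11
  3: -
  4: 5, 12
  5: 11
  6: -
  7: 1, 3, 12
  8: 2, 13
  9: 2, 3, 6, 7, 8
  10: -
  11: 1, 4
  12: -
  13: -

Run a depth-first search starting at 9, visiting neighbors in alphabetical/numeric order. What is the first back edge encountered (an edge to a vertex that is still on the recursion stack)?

4->5

DFS from 9 (visiting neighbors in alphabetical/numeric order); mark gray on enter, black on exit:
9 gray
  2 gray
    1 gray
    1 black
    5 gray
      11 gray
        11→1: 1 black — skip
        4 gray
          4→5: 5 is gray → back edge
First back edge: 4 → 5.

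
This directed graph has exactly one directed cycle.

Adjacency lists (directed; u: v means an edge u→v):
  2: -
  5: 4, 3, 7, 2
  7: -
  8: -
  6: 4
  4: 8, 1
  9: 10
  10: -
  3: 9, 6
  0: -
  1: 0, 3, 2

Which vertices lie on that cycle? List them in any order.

DFS with gray/black marking from 4:
4 gray
  8 gray
  8 black
  1 gray
    0 gray
    0 black
    3 gray
      9 gray
        10 gray
        10 black
      9 black
      6 gray
        6→4: 4 is gray → back edge
Back edge closes the cycle 4 → 1 → 3 → 6 → 4; its vertices are {1, 3, 4, 6}.

1, 3, 4, 6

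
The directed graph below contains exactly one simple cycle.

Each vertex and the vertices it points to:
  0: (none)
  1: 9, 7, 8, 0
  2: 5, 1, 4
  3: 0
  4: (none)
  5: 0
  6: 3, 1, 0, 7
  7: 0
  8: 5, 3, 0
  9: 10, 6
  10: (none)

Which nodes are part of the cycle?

1, 6, 9

DFS with gray/black marking from 1:
1 gray
  9 gray
    10 gray
    10 black
    6 gray
      3 gray
        0 gray
        0 black
      3 black
      6→1: 1 is gray → back edge
Back edge closes the cycle 1 → 9 → 6 → 1; its vertices are {1, 6, 9}.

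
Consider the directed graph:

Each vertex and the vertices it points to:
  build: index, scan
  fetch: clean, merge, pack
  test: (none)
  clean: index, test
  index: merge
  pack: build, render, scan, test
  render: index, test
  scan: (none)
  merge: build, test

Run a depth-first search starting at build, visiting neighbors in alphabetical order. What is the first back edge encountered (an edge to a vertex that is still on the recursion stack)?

merge→build

DFS from build (visiting neighbors in alphabetical order); mark gray on enter, black on exit:
build gray
  index gray
    merge gray
      merge→build: build is gray → back edge
First back edge: merge → build.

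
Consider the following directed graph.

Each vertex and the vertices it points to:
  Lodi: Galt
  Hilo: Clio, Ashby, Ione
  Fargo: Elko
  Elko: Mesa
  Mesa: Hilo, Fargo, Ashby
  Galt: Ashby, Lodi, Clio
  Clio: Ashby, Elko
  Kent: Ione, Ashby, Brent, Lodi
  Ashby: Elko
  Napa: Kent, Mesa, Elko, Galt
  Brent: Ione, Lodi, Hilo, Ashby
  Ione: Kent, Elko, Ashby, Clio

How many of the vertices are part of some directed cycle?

11

A vertex is on a directed cycle iff it belongs to a strongly connected component of size ≥ 2 (or has a self-loop).
The vertices on cycles are {Clio, Elko, Galt, Hilo, Ione, Kent, Lodi, Mesa, Ashby, Brent, Fargo} — 11 in total.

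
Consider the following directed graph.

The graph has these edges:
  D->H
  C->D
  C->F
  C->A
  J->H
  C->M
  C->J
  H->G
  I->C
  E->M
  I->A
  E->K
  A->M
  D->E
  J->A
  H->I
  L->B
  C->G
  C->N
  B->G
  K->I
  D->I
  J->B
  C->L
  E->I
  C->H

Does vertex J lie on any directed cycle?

Yes

J is on a cycle iff J can reach itself via ≥1 edge.
J → H → I → C → J — yes.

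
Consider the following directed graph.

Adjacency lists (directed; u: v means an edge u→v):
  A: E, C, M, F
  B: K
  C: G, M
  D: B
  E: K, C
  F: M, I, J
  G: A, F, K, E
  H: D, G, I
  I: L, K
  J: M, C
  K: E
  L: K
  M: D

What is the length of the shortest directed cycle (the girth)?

2

For each vertex v, BFS finds the shortest path from v back to v.
The shortest such closed walk is E → K → E, length 2.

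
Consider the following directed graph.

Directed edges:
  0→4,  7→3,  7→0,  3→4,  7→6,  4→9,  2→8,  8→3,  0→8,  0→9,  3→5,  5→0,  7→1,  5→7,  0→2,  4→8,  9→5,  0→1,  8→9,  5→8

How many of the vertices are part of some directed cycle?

A vertex is on a directed cycle iff it belongs to a strongly connected component of size ≥ 2 (or has a self-loop).
The vertices on cycles are {0, 2, 3, 4, 5, 7, 8, 9} — 8 in total.

8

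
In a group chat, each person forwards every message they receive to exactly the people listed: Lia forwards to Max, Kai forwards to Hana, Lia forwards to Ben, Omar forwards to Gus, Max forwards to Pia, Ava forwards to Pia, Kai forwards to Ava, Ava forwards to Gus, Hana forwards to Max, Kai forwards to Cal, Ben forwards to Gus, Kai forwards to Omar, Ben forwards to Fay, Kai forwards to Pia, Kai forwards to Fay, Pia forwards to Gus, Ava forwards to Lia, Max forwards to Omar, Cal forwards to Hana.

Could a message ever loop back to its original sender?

No

DFS with white/gray/black marking, starting from Ben:
Ben gray
  Gus gray
  Gus black
  Fay gray
  Fay black
Ben black
Lia gray
  Max gray
    Omar gray
      Omar→Gus: Gus black — skip
    Omar black
    Pia gray
      Pia→Gus: Gus black — skip
    Pia black
  Max black
  Lia→Ben: Ben black — skip
Lia black
Hana gray
  Hana→Max: Max black — skip
Hana black
Cal gray
  Cal→Hana: Hana black — skip
Cal black
Ava gray
  Ava→Lia: Lia black — skip
  Ava→Pia: Pia black — skip
  Ava→Gus: Gus black — skip
Ava black
Kai gray
  Kai→Ava: Ava black — skip
  Kai→Fay: Fay black — skip
  Kai→Cal: Cal black — skip
  Kai→Pia: Pia black — skip
  Kai→Omar: Omar black — skip
  Kai→Hana: Hana black — skip
Kai black
Every edge goes to a white or black vertex — no back edge, so the graph is acyclic.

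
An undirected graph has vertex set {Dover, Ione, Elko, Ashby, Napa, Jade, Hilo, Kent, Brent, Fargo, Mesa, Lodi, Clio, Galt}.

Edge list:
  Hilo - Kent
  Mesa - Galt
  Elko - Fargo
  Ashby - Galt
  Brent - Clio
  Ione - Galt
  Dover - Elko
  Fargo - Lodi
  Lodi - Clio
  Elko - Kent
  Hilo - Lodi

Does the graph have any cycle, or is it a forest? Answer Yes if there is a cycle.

Yes

DFS, tracking each vertex's parent; an edge to a visited non-parent vertex closes a cycle.
Start from Kent:
visit Kent (parent –)
  visit Hilo (parent Kent)
    Hilo–Kent: parent, skip
    visit Lodi (parent Hilo)
      visit Fargo (parent Lodi)
        visit Elko (parent Fargo)
          Elko–Fargo: parent, skip
          Elko–Kent: Kent visited and ≠ parent → cycle
Cycle: Kent – Hilo – Lodi – Fargo – Elko – Kent.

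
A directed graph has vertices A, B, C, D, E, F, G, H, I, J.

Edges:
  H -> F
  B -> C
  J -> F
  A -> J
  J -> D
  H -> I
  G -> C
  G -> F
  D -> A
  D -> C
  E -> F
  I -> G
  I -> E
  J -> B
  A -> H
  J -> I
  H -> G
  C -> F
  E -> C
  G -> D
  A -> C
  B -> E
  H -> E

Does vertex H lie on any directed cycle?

Yes

H is on a cycle iff H can reach itself via ≥1 edge.
H → G → D → A → H — yes.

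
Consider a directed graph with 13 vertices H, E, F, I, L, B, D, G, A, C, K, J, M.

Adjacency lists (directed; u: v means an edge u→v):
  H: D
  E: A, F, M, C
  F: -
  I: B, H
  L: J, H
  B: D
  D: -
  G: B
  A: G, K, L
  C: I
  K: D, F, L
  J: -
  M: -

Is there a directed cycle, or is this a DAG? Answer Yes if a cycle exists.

DFS with white/gray/black marking, starting from H:
H gray
  D gray
  D black
H black
E gray
  A gray
    G gray
      B gray
        B→D: D black — skip
      B black
    G black
    K gray
      K→D: D black — skip
      F gray
      F black
      L gray
        J gray
        J black
        L→H: H black — skip
      L black
    K black
    A→L: L black — skip
  A black
  E→F: F black — skip
  M gray
  M black
  C gray
    I gray
      I→B: B black — skip
      I→H: H black — skip
    I black
  C black
E black
Every edge goes to a white or black vertex — no back edge, so the graph is acyclic.

No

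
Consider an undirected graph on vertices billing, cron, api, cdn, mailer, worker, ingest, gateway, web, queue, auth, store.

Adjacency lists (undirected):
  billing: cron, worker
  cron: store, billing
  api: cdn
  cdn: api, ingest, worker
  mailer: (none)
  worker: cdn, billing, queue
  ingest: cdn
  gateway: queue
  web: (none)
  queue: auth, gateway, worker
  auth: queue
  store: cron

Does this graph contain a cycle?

No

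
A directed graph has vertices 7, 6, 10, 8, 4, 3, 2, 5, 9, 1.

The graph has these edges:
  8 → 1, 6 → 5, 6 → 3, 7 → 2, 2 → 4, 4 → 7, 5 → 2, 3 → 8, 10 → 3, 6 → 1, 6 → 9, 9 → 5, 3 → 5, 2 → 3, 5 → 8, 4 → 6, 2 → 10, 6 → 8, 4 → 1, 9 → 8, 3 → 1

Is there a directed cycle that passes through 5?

Yes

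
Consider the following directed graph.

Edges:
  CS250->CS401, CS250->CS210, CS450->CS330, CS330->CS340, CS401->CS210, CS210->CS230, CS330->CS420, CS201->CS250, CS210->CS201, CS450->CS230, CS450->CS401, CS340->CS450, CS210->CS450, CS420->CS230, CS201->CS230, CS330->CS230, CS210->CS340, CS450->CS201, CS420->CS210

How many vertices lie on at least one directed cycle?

8

A vertex is on a directed cycle iff it belongs to a strongly connected component of size ≥ 2 (or has a self-loop).
The vertices on cycles are {CS201, CS210, CS250, CS330, CS340, CS401, CS420, CS450} — 8 in total.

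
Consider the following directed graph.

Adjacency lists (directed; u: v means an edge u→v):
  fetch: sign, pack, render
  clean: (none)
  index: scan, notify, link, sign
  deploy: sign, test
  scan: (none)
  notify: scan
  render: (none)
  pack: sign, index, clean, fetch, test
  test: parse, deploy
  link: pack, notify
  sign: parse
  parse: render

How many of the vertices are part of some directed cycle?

A vertex is on a directed cycle iff it belongs to a strongly connected component of size ≥ 2 (or has a self-loop).
The vertices on cycles are {link, pack, test, fetch, index, deploy} — 6 in total.

6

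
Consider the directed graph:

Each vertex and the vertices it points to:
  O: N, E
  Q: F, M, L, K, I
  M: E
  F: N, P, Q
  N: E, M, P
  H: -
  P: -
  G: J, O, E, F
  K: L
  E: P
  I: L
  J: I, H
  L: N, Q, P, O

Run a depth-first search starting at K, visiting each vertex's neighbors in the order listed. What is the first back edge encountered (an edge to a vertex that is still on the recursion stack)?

DFS from K (visiting each vertex's neighbors in the order listed); mark gray on enter, black on exit:
K gray
  L gray
    N gray
      E gray
        P gray
        P black
      E black
      M gray
        M→E: E black — skip
      M black
      N→P: P black — skip
    N black
    Q gray
      F gray
        F→N: N black — skip
        F→P: P black — skip
        F→Q: Q is gray → back edge
First back edge: F → Q.

F→Q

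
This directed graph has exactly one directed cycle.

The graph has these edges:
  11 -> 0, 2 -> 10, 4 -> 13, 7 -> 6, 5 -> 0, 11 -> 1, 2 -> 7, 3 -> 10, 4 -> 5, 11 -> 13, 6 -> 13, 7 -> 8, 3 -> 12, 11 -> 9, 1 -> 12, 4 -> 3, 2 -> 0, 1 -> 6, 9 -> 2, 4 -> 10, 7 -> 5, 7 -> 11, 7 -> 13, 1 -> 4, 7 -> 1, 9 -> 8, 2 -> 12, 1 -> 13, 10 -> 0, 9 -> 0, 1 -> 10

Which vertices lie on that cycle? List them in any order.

2, 7, 9, 11

DFS with gray/black marking from 7:
7 gray
  1 gray
    4 gray
      5 gray
        0 gray
        0 black
      5 black
      10 gray
        10→0: 0 black — skip
      10 black
      3 gray
        12 gray
        12 black
        3→10: 10 black — skip
      3 black
      13 gray
      13 black
    4 black
    1→12: 12 black — skip
    1→13: 13 black — skip
    1→10: 10 black — skip
    6 gray
      6→13: 13 black — skip
    6 black
  1 black
  11 gray
    9 gray
      8 gray
      8 black
      9→0: 0 black — skip
      2 gray
        2→10: 10 black — skip
        2→0: 0 black — skip
        2→7: 7 is gray → back edge
Back edge closes the cycle 7 → 11 → 9 → 2 → 7; its vertices are {2, 7, 9, 11}.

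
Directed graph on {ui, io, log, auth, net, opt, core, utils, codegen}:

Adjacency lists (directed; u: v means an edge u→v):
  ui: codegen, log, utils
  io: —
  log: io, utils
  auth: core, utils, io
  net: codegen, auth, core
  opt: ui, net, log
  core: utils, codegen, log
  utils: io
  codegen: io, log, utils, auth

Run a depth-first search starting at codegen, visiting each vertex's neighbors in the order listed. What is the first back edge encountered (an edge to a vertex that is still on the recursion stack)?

core->codegen

DFS from codegen (visiting each vertex's neighbors in the order listed); mark gray on enter, black on exit:
codegen gray
  io gray
  io black
  log gray
    log→io: io black — skip
    utils gray
      utils→io: io black — skip
    utils black
  log black
  codegen→utils: utils black — skip
  auth gray
    core gray
      core→utils: utils black — skip
      core→codegen: codegen is gray → back edge
First back edge: core → codegen.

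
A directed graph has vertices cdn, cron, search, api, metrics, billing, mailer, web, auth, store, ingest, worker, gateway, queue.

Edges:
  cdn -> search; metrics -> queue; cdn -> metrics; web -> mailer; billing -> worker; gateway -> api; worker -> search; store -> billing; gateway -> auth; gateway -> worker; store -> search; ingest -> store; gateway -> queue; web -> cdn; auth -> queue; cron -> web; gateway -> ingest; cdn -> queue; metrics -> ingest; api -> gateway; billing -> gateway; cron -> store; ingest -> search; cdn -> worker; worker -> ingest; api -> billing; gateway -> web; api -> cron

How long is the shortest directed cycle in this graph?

For each vertex v, BFS finds the shortest path from v back to v.
The shortest such closed walk is api → gateway → api, length 2.

2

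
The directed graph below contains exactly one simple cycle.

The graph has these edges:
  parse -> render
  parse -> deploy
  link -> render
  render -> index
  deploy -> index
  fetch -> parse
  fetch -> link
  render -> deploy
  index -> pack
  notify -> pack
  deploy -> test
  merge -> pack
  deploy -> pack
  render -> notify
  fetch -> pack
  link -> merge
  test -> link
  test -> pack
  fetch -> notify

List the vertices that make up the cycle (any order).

DFS with gray/black marking from link:
link gray
  merge gray
    pack gray
    pack black
  merge black
  render gray
    deploy gray
      index gray
        index→pack: pack black — skip
      index black
      test gray
        test→pack: pack black — skip
        test→link: link is gray → back edge
Back edge closes the cycle link → render → deploy → test → link; its vertices are {link, test, deploy, render}.

link, test, deploy, render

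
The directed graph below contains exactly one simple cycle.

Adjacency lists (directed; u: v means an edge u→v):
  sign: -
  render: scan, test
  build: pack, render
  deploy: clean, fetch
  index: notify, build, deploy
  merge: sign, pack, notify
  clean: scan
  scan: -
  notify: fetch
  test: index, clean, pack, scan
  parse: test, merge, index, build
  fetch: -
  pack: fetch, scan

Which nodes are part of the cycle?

test, build, index, render

DFS with gray/black marking from index:
index gray
  notify gray
    fetch gray
    fetch black
  notify black
  build gray
    pack gray
      pack→fetch: fetch black — skip
      scan gray
      scan black
    pack black
    render gray
      render→scan: scan black — skip
      test gray
        test→index: index is gray → back edge
Back edge closes the cycle index → build → render → test → index; its vertices are {test, build, index, render}.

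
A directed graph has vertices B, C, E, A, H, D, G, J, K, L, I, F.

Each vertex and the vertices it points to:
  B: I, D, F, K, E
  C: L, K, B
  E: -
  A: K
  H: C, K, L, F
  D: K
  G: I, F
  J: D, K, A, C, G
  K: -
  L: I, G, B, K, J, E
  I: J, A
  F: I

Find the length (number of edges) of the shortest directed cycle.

For each vertex v, BFS finds the shortest path from v back to v.
The shortest such closed walk is L → J → C → L, length 3.

3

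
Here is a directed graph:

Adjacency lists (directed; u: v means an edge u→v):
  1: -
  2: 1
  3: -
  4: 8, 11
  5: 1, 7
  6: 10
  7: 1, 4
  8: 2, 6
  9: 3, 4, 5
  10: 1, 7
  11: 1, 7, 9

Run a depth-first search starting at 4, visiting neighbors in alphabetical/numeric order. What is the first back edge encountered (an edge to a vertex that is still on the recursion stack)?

7->4

DFS from 4 (visiting neighbors in alphabetical/numeric order); mark gray on enter, black on exit:
4 gray
  8 gray
    2 gray
      1 gray
      1 black
    2 black
    6 gray
      10 gray
        10→1: 1 black — skip
        7 gray
          7→1: 1 black — skip
          7→4: 4 is gray → back edge
First back edge: 7 → 4.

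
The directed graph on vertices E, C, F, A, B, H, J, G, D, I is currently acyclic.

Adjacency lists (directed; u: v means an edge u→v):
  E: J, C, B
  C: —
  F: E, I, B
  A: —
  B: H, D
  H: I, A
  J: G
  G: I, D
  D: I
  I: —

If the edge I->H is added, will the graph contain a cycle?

Adding I→H creates a cycle iff H can already reach I.
Path from H: H → I.
So H → … → I → H is a cycle.

Yes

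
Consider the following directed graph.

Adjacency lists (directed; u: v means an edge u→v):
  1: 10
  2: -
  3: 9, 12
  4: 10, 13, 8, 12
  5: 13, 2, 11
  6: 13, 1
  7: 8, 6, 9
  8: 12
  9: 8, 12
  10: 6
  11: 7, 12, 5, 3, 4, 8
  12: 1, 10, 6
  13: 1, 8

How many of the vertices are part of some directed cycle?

A vertex is on a directed cycle iff it belongs to a strongly connected component of size ≥ 2 (or has a self-loop).
The vertices on cycles are {1, 5, 6, 8, 10, 11, 12, 13} — 8 in total.

8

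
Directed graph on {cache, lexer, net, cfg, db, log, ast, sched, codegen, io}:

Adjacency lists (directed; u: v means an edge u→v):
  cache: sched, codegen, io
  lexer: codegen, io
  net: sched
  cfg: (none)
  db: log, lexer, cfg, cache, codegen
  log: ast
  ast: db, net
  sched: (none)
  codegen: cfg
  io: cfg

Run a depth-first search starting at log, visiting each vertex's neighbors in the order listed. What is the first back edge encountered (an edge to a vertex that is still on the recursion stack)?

DFS from log (visiting each vertex's neighbors in the order listed); mark gray on enter, black on exit:
log gray
  ast gray
    db gray
      db→log: log is gray → back edge
First back edge: db → log.

db->log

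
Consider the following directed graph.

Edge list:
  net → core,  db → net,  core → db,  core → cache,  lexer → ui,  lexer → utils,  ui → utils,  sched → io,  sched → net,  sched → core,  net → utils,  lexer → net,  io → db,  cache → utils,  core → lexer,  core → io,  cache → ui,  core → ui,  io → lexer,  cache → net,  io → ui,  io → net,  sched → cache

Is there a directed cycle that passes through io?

Yes

io is on a cycle iff io can reach itself via ≥1 edge.
io → net → core → io — yes.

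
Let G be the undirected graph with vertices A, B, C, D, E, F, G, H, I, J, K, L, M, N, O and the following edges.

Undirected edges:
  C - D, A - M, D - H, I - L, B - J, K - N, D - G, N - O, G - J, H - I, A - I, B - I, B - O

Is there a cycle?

Yes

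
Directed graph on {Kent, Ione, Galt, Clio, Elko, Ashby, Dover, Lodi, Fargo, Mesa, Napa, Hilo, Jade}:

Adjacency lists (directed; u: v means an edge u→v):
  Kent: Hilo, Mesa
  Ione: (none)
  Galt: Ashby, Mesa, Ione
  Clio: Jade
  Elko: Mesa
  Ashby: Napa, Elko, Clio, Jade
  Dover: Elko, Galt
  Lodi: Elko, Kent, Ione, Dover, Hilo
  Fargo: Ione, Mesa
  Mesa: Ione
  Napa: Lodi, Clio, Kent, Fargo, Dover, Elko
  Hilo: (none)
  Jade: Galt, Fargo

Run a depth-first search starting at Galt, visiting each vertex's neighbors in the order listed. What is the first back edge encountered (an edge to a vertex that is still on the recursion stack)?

Dover→Galt

DFS from Galt (visiting each vertex's neighbors in the order listed); mark gray on enter, black on exit:
Galt gray
  Ashby gray
    Napa gray
      Lodi gray
        Elko gray
          Mesa gray
            Ione gray
            Ione black
          Mesa black
        Elko black
        Kent gray
          Hilo gray
          Hilo black
          Kent→Mesa: Mesa black — skip
        Kent black
        Lodi→Ione: Ione black — skip
        Dover gray
          Dover→Elko: Elko black — skip
          Dover→Galt: Galt is gray → back edge
First back edge: Dover → Galt.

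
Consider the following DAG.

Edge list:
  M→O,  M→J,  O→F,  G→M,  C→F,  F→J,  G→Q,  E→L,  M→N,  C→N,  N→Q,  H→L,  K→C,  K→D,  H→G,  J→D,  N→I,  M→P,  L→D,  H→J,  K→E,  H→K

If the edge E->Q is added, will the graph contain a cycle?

Adding E→Q creates a cycle iff Q can already reach E.
Explore from Q: no path reaches E. The graph stays acyclic.

No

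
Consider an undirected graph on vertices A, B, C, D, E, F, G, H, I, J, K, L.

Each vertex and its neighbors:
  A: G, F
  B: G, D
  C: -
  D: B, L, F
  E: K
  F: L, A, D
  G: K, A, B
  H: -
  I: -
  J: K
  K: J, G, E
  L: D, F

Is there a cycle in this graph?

Yes

DFS, tracking each vertex's parent; an edge to a visited non-parent vertex closes a cycle.
Start from G:
visit G (parent –)
  visit K (parent G)
    visit J (parent K)
      J–K: parent, skip
    K–G: parent, skip
    visit E (parent K)
      E–K: parent, skip
  visit A (parent G)
    A–G: parent, skip
    visit F (parent A)
      visit L (parent F)
        visit D (parent L)
          visit B (parent D)
            B–G: G visited and ≠ parent → cycle
Cycle: G – A – F – L – D – B – G.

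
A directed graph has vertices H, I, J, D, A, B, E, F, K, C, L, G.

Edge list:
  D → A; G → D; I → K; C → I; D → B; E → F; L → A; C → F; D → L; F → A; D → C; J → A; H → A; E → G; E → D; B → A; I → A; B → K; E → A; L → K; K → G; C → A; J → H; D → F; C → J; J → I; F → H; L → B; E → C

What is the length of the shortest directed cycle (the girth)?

For each vertex v, BFS finds the shortest path from v back to v.
The shortest such closed walk is D → B → K → G → D, length 4.

4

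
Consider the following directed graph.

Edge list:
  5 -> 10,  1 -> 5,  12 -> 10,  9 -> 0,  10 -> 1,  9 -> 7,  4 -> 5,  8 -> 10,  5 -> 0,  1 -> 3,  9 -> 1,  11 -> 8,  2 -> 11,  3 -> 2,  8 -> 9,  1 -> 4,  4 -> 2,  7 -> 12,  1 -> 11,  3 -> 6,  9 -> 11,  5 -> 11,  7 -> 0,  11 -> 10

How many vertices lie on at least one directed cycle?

A vertex is on a directed cycle iff it belongs to a strongly connected component of size ≥ 2 (or has a self-loop).
The vertices on cycles are {1, 2, 3, 4, 5, 7, 8, 9, 10, 11, 12} — 11 in total.

11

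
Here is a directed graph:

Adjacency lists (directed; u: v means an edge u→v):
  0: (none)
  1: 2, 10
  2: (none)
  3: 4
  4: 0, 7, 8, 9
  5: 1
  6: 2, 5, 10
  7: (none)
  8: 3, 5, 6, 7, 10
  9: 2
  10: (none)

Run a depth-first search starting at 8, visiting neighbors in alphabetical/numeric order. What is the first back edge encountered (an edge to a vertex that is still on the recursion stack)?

DFS from 8 (visiting neighbors in alphabetical/numeric order); mark gray on enter, black on exit:
8 gray
  3 gray
    4 gray
      0 gray
      0 black
      7 gray
      7 black
      4→8: 8 is gray → back edge
First back edge: 4 → 8.

4->8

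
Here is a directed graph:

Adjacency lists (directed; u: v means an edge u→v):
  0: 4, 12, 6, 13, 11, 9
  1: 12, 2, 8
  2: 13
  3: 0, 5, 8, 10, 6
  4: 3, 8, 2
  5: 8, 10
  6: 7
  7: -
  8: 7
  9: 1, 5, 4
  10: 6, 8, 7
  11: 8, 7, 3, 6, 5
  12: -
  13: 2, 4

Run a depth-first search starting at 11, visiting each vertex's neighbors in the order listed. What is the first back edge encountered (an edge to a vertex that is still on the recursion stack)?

4→3

DFS from 11 (visiting each vertex's neighbors in the order listed); mark gray on enter, black on exit:
11 gray
  8 gray
    7 gray
    7 black
  8 black
  11→7: 7 black — skip
  3 gray
    0 gray
      4 gray
        4→3: 3 is gray → back edge
First back edge: 4 → 3.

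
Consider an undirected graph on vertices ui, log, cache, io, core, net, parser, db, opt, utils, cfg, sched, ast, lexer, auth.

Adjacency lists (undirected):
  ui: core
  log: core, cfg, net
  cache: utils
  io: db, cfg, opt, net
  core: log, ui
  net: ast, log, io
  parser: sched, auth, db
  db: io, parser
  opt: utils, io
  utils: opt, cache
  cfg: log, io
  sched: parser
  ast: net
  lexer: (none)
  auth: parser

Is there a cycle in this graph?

DFS, tracking each vertex's parent; an edge to a visited non-parent vertex closes a cycle.
Start from auth:
visit auth (parent –)
  visit parser (parent auth)
    visit sched (parent parser)
      sched–parser: parent, skip
    parser–auth: parent, skip
    visit db (parent parser)
      visit io (parent db)
        io–db: parent, skip
        visit cfg (parent io)
          visit log (parent cfg)
            visit core (parent log)
              core–log: parent, skip
              visit ui (parent core)
                ui–core: parent, skip
            log–cfg: parent, skip
            visit net (parent log)
              visit ast (parent net)
                ast–net: parent, skip
              net–log: parent, skip
              net–io: io visited and ≠ parent → cycle
Cycle: io – cfg – log – net – io.

Yes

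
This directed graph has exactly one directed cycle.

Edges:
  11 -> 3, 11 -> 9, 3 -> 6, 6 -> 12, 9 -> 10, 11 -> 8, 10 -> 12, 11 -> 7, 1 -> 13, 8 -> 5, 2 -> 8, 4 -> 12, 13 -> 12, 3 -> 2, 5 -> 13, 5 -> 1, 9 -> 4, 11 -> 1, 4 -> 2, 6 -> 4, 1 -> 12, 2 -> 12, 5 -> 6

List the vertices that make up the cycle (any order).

DFS with gray/black marking from 8:
8 gray
  5 gray
    13 gray
      12 gray
      12 black
    13 black
    6 gray
      6→12: 12 black — skip
      4 gray
        2 gray
          2→12: 12 black — skip
          2→8: 8 is gray → back edge
Back edge closes the cycle 8 → 5 → 6 → 4 → 2 → 8; its vertices are {2, 4, 5, 6, 8}.

2, 4, 5, 6, 8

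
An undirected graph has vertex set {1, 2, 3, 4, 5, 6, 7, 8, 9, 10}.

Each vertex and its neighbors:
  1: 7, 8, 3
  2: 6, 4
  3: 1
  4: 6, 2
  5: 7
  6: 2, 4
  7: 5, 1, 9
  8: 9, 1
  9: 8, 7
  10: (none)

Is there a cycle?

Yes

DFS, tracking each vertex's parent; an edge to a visited non-parent vertex closes a cycle.
Start from 6:
visit 6 (parent –)
  visit 2 (parent 6)
    2–6: parent, skip
    visit 4 (parent 2)
      4–6: 6 visited and ≠ parent → cycle
Cycle: 6 – 2 – 4 – 6.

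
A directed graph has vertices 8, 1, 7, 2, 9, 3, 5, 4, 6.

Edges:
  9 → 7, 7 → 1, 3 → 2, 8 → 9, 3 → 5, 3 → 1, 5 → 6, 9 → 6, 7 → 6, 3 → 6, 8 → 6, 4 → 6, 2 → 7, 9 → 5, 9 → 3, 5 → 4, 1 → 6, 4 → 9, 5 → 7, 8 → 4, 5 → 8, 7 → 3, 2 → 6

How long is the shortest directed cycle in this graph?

3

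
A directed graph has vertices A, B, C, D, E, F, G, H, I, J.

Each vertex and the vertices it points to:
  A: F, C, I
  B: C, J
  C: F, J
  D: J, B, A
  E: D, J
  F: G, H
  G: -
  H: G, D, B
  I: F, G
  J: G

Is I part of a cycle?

I is on a cycle iff I can reach itself via ≥1 edge.
I → F → H → D → A → I — yes.

Yes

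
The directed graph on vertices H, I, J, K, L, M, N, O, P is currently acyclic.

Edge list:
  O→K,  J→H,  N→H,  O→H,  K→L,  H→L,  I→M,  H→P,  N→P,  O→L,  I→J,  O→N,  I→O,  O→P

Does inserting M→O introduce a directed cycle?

No

Adding M→O creates a cycle iff O can already reach M.
Explore from O: no path reaches M. The graph stays acyclic.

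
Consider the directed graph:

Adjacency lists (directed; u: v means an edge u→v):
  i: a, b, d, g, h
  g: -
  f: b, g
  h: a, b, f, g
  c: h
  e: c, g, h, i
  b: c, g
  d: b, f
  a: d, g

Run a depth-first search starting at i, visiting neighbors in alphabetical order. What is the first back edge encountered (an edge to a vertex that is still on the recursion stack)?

DFS from i (visiting neighbors in alphabetical order); mark gray on enter, black on exit:
i gray
  a gray
    d gray
      b gray
        c gray
          h gray
            h→a: a is gray → back edge
First back edge: h → a.

h->a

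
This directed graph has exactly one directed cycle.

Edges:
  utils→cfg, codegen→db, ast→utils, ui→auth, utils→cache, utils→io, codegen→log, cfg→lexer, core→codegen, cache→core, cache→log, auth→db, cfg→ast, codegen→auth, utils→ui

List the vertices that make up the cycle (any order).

ast, cfg, utils

DFS with gray/black marking from utils:
utils gray
  io gray
  io black
  cfg gray
    ast gray
      ast→utils: utils is gray → back edge
Back edge closes the cycle utils → cfg → ast → utils; its vertices are {ast, cfg, utils}.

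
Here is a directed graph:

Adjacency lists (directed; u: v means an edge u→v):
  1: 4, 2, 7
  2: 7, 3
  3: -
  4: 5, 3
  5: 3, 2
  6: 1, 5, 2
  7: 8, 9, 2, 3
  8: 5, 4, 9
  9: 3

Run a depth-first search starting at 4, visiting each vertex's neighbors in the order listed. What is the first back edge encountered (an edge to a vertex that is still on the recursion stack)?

8->5

DFS from 4 (visiting each vertex's neighbors in the order listed); mark gray on enter, black on exit:
4 gray
  5 gray
    3 gray
    3 black
    2 gray
      7 gray
        8 gray
          8→5: 5 is gray → back edge
First back edge: 8 → 5.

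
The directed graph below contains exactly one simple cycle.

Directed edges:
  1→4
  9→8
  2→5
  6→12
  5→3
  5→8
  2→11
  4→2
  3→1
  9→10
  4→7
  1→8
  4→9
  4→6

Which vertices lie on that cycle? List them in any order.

1, 2, 3, 4, 5

DFS with gray/black marking from 4:
4 gray
  6 gray
    12 gray
    12 black
  6 black
  7 gray
  7 black
  9 gray
    8 gray
    8 black
    10 gray
    10 black
  9 black
  2 gray
    5 gray
      5→8: 8 black — skip
      3 gray
        1 gray
          1→4: 4 is gray → back edge
Back edge closes the cycle 4 → 2 → 5 → 3 → 1 → 4; its vertices are {1, 2, 3, 4, 5}.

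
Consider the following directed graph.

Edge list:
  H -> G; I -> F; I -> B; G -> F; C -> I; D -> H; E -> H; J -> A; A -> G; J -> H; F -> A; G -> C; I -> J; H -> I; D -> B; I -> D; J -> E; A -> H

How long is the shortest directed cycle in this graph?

3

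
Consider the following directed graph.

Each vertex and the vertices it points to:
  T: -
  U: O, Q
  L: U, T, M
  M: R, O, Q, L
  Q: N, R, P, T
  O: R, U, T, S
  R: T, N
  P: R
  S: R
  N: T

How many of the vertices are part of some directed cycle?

A vertex is on a directed cycle iff it belongs to a strongly connected component of size ≥ 2 (or has a self-loop).
The vertices on cycles are {L, M, O, U} — 4 in total.

4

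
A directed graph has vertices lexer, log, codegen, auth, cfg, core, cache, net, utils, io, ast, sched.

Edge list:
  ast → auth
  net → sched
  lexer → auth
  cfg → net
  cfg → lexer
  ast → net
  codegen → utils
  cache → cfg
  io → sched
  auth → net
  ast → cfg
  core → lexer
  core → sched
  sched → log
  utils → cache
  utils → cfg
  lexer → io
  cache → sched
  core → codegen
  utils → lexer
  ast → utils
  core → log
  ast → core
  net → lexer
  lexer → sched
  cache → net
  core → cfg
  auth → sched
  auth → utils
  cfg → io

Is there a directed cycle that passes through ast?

ast lies on a cycle iff there is a path from ast back to itself.
Exploring from ast, it never reaches itself; equivalently, its strongly connected component is a singleton.

No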